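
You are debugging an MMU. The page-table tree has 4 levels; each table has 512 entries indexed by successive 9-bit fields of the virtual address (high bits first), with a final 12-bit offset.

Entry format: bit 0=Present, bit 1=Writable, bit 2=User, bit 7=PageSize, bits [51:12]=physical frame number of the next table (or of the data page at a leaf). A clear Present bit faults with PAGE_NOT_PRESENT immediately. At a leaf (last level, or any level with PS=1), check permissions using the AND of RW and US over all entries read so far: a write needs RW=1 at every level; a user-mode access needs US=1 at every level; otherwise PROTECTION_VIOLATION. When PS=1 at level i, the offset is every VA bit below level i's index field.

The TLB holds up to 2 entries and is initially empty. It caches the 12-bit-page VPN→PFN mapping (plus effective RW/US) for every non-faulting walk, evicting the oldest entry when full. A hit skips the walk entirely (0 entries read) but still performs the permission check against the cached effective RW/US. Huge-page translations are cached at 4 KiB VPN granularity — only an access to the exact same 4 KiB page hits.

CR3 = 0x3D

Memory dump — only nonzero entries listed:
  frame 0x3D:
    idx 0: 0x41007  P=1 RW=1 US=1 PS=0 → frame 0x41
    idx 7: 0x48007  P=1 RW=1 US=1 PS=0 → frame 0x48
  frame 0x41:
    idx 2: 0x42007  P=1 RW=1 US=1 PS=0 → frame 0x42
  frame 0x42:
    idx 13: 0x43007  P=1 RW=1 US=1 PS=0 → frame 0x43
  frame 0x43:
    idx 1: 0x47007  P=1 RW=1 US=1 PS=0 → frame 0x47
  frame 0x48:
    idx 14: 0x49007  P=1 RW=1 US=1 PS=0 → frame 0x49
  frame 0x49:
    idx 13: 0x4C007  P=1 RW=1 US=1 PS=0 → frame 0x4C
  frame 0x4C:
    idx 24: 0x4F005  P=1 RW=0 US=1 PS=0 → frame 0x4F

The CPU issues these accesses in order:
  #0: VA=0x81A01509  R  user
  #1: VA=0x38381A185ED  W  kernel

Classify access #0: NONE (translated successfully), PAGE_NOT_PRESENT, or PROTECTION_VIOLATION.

Walk each access:
#0 VA=0x81A01509 (r,user):
  L0: frame=0x3D idx=0 entry=0x41007 [P=1 RW=1 US=1 PS=0]
  L1: frame=0x41 idx=2 entry=0x42007 [P=1 RW=1 US=1 PS=0]
  L2: frame=0x42 idx=13 entry=0x43007 [P=1 RW=1 US=1 PS=0]
  L3: frame=0x43 idx=1 entry=0x47007 [P=1 RW=1 US=1 PS=0]
  → PA=0x47509  (4 entries read)
#1 VA=0x38381A185ED (w,kernel):
  L0: frame=0x3D idx=7 entry=0x48007 [P=1 RW=1 US=1 PS=0]
  L1: frame=0x48 idx=14 entry=0x49007 [P=1 RW=1 US=1 PS=0]
  L2: frame=0x49 idx=13 entry=0x4C007 [P=1 RW=1 US=1 PS=0]
  L3: frame=0x4C idx=24 entry=0x4F005 [P=1 RW=0 US=1 PS=0]
  ⇒ fault: PROTECTION_VIOLATION  — 4 lookups

Access #0 fault: NONE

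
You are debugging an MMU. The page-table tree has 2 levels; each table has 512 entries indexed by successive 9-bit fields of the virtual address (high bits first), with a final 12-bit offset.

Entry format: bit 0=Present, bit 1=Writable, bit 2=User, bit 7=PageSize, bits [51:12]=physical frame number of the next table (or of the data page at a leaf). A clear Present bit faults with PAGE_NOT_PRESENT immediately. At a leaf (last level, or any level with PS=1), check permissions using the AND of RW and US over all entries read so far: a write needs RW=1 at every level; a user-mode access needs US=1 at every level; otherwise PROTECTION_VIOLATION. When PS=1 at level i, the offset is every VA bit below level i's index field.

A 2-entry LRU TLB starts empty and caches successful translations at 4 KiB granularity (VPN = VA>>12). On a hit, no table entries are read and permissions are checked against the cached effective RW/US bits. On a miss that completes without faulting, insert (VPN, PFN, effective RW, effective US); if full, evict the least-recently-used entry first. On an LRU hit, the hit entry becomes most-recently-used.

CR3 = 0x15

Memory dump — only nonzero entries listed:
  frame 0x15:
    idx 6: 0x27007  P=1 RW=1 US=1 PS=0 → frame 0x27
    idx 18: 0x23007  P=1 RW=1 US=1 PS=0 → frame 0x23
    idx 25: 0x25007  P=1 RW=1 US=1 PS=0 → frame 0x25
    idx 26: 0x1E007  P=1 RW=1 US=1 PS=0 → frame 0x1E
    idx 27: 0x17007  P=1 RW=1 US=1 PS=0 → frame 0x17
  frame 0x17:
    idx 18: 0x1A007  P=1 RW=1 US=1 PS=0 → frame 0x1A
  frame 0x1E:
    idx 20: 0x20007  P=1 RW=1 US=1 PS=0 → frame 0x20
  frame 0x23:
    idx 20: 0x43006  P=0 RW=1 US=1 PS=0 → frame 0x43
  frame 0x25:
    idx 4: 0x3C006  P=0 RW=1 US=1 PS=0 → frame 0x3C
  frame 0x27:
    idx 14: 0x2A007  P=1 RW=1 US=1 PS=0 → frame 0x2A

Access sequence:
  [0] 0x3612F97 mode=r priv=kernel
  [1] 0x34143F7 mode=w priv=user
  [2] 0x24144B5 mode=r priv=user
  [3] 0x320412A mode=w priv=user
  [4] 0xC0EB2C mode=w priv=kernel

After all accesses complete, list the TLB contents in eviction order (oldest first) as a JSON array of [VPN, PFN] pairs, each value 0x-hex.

Trace:
#0 VA=0x3612F97 (r,kernel):
  L0: frame=0x15 idx=27 entry=0x17007 [P=1 RW=1 US=1 PS=0]
  L1: frame=0x17 idx=18 entry=0x1A007 [P=1 RW=1 US=1 PS=0]
  ⇒ phys 0x1AF97  [2 reads]
#1 VA=0x34143F7 (w,user):
  L0: frame=0x15 idx=26 entry=0x1E007 [P=1 RW=1 US=1 PS=0]
  L1: frame=0x1E idx=20 entry=0x20007 [P=1 RW=1 US=1 PS=0]
  ⇒ phys 0x203F7  [2 reads]
#2 VA=0x24144B5 (r,user):
  L0: frame=0x15 idx=18 entry=0x23007 [P=1 RW=1 US=1 PS=0]
  L1: frame=0x23 idx=20 entry=0x43006 [P=0 RW=1 US=1 PS=0]
  ⇒ fault: PAGE_NOT_PRESENT  — 2 lookups
#3 VA=0x320412A (w,user):
  L0: frame=0x15 idx=25 entry=0x25007 [P=1 RW=1 US=1 PS=0]
  L1: frame=0x25 idx=4 entry=0x3C006 [P=0 RW=1 US=1 PS=0]
  ⇒ fault: PAGE_NOT_PRESENT  — 2 lookups
#4 VA=0xC0EB2C (w,kernel):
  L0: frame=0x15 idx=6 entry=0x27007 [P=1 RW=1 US=1 PS=0]
  L1: frame=0x27 idx=14 entry=0x2A007 [P=1 RW=1 US=1 PS=0]
  ⇒ phys 0x2AB2C  [2 reads]

TLB: [["0x3414", "0x20"], ["0xC0E", "0x2A"]]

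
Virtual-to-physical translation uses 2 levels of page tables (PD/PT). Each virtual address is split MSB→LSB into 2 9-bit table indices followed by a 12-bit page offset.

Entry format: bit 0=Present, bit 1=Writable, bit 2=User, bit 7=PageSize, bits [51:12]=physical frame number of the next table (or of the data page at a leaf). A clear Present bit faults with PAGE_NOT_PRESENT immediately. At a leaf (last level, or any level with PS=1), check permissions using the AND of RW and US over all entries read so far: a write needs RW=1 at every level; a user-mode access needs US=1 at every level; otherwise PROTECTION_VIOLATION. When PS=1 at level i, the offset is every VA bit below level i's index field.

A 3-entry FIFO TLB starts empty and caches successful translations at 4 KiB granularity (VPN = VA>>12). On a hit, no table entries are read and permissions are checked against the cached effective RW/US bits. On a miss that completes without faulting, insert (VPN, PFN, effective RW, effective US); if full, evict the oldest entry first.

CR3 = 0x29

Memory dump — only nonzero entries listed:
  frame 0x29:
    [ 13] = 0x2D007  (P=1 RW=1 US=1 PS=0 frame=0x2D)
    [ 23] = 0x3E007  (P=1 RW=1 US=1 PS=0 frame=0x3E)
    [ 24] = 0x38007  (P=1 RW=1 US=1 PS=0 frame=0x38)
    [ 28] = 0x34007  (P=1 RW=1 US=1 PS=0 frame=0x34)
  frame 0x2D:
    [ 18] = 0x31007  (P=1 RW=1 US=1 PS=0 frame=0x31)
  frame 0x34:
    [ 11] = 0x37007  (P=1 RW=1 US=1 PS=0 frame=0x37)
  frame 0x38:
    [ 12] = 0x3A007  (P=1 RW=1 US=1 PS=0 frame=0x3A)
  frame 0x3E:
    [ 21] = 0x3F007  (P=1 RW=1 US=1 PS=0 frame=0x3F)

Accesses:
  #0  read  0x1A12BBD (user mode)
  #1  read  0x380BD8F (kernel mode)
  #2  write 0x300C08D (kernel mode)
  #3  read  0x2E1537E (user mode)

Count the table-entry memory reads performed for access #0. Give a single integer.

Per-access translation:
#0 VA=0x1A12BBD (r,user):
  L0: frame=0x29 idx=13 entry=0x2D007 [P=1 RW=1 US=1 PS=0]
  L1: frame=0x2D idx=18 entry=0x31007 [P=1 RW=1 US=1 PS=0]
  ⇒ phys 0x31BBD  [2 reads]
#1 VA=0x380BD8F (r,kernel):
  L0: frame=0x29 idx=28 entry=0x34007 [P=1 RW=1 US=1 PS=0]
  L1: frame=0x34 idx=11 entry=0x37007 [P=1 RW=1 US=1 PS=0]
  ⇒ phys 0x37D8F  [2 reads]
#2 VA=0x300C08D (w,kernel):
  L0: frame=0x29 idx=24 entry=0x38007 [P=1 RW=1 US=1 PS=0]
  L1: frame=0x38 idx=12 entry=0x3A007 [P=1 RW=1 US=1 PS=0]
  ⇒ phys 0x3A08D  [2 reads]
#3 VA=0x2E1537E (r,user):
  L0: frame=0x29 idx=23 entry=0x3E007 [P=1 RW=1 US=1 PS=0]
  L1: frame=0x3E idx=21 entry=0x3F007 [P=1 RW=1 US=1 PS=0]
  ⇒ phys 0x3F37E  [2 reads]

Entries read for #0: 2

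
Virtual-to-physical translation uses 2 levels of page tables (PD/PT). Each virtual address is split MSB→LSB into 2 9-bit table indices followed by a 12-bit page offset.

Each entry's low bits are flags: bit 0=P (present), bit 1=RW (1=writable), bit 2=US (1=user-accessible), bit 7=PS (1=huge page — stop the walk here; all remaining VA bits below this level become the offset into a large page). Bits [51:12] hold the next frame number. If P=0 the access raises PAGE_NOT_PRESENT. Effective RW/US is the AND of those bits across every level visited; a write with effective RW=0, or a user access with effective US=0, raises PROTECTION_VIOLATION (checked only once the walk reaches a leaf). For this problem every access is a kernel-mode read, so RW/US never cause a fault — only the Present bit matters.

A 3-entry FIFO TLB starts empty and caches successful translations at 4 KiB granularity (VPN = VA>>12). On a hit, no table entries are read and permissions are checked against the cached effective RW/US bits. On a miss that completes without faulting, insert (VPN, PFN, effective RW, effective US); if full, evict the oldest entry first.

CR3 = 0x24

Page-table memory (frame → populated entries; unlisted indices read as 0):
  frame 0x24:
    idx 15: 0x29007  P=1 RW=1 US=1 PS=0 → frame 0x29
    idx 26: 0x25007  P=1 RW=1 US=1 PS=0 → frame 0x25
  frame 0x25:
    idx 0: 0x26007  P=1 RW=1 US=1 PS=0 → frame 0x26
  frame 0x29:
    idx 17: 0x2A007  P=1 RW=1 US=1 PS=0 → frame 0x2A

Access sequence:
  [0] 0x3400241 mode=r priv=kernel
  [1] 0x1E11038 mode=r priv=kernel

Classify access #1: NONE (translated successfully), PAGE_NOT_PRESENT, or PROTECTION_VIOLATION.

Per-access translation:
#0 VA=0x3400241 (r,kernel):
  [0] read 0x24 idx=26: raw=0x25007 flags P=1 W=1 U=1 S=0
  [1] read 0x25 idx=0: raw=0x26007 flags P=1 W=1 U=1 S=0
  ⇒ phys 0x26241  [2 reads]
#1 VA=0x1E11038 (r,kernel):
  [0] read 0x24 idx=15: raw=0x29007 flags P=1 W=1 U=1 S=0
  [1] read 0x29 idx=17: raw=0x2A007 flags P=1 W=1 U=1 S=0
  ⇒ phys 0x2A038  [2 reads]

Access #1 fault: NONE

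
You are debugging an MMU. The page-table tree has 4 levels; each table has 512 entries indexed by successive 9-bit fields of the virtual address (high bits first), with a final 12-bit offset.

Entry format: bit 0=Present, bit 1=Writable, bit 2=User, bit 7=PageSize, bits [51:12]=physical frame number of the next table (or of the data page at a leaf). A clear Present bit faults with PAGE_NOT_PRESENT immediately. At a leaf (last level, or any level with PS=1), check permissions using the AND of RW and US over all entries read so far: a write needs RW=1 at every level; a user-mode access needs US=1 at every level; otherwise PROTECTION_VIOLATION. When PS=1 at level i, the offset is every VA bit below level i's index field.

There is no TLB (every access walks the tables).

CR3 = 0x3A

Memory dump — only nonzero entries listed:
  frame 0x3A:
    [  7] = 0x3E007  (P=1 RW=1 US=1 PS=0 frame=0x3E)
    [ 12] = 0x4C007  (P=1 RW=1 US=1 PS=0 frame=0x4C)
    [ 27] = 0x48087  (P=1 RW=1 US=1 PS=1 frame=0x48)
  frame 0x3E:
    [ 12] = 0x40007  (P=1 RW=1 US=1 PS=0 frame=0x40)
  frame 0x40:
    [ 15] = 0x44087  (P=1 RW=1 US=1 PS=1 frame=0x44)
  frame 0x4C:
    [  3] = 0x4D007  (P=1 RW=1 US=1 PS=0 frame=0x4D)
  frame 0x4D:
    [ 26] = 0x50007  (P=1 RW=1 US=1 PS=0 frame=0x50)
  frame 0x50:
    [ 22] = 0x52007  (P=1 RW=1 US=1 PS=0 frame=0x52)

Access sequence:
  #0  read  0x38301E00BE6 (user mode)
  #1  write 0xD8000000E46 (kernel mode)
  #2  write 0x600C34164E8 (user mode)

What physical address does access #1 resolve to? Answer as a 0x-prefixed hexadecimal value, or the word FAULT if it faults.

Walk each access:
#0 VA=0x38301E00BE6 (r,user):
  L0: frame=0x3A idx=7 entry=0x3E007 [P=1 RW=1 US=1 PS=0]
  L1: frame=0x3E idx=12 entry=0x40007 [P=1 RW=1 US=1 PS=0]
  L2: frame=0x40 idx=15 entry=0x44087 [P=1 RW=1 US=1 PS=1]
  ⇒ phys 0x44BE6 (huge @L2)  [3 reads]
#1 VA=0xD8000000E46 (w,kernel):
  L0: frame=0x3A idx=27 entry=0x48087 [P=1 RW=1 US=1 PS=1]
  ⇒ phys 0x48E46 (huge @L0)  [1 reads]
#2 VA=0x600C34164E8 (w,user):
  L0: frame=0x3A idx=12 entry=0x4C007 [P=1 RW=1 US=1 PS=0]
  L1: frame=0x4C idx=3 entry=0x4D007 [P=1 RW=1 US=1 PS=0]
  L2: frame=0x4D idx=26 entry=0x50007 [P=1 RW=1 US=1 PS=0]
  L3: frame=0x50 idx=22 entry=0x52007 [P=1 RW=1 US=1 PS=0]
  ⇒ phys 0x524E8  [4 reads]

Access #1 PA: 0x48E46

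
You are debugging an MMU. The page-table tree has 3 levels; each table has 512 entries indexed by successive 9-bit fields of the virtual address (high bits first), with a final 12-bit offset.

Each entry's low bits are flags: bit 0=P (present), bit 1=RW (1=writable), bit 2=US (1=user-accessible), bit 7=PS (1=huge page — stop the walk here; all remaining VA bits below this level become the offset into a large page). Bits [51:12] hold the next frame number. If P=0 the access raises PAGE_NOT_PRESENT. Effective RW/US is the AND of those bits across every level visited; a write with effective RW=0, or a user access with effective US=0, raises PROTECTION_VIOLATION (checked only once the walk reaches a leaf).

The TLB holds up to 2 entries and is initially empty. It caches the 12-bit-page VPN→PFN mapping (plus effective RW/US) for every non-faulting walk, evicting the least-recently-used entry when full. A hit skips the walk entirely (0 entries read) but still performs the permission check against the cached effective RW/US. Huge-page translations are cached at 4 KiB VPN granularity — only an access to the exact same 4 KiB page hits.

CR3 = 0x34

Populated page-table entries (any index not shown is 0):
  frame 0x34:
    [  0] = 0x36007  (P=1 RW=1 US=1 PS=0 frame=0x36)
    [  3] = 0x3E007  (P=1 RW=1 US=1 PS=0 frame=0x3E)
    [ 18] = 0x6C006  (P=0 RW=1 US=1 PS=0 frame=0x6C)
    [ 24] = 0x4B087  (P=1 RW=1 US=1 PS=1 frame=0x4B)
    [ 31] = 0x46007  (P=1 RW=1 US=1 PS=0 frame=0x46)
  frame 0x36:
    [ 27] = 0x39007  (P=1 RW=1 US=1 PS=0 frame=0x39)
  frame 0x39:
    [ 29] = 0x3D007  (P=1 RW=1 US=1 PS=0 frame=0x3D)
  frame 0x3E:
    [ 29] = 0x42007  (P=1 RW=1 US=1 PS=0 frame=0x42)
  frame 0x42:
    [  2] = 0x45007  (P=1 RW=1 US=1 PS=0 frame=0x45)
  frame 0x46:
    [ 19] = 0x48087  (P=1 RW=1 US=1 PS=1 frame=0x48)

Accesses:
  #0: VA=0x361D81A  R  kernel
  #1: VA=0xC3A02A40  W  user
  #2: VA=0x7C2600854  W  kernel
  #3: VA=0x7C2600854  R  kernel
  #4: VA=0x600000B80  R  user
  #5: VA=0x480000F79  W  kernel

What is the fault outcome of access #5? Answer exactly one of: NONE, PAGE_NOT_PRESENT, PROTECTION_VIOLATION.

Walk each access:
#0 VA=0x361D81A (r,kernel):
  L0: frame=0x34 idx=0 entry=0x36007 [P=1 RW=1 US=1 PS=0]
  L1: frame=0x36 idx=27 entry=0x39007 [P=1 RW=1 US=1 PS=0]
  L2: frame=0x39 idx=29 entry=0x3D007 [P=1 RW=1 US=1 PS=0]
  ⇒ phys 0x3D81A  [3 reads]
#1 VA=0xC3A02A40 (w,user):
  L0: frame=0x34 idx=3 entry=0x3E007 [P=1 RW=1 US=1 PS=0]
  L1: frame=0x3E idx=29 entry=0x42007 [P=1 RW=1 US=1 PS=0]
  L2: frame=0x42 idx=2 entry=0x45007 [P=1 RW=1 US=1 PS=0]
  ⇒ phys 0x45A40  [3 reads]
#2 VA=0x7C2600854 (w,kernel):
  L0: frame=0x34 idx=31 entry=0x46007 [P=1 RW=1 US=1 PS=0]
  L1: frame=0x46 idx=19 entry=0x48087 [P=1 RW=1 US=1 PS=1]
  ⇒ phys 0x48854 (huge @L1)  [2 reads]
#3 VA=0x7C2600854 (r,kernel):
  TLB hit vpn=0x7C2600 → PA=0x48854
#4 VA=0x600000B80 (r,user):
  L0: frame=0x34 idx=24 entry=0x4B087 [P=1 RW=1 US=1 PS=1]
  ⇒ phys 0x4BB80 (huge @L0)  [1 reads]
#5 VA=0x480000F79 (w,kernel):
  L0: frame=0x34 idx=18 entry=0x6C006 [P=0 RW=1 US=1 PS=0]
  ⇒ fault: PAGE_NOT_PRESENT  — 1 lookups

Access #5 fault: PAGE_NOT_PRESENT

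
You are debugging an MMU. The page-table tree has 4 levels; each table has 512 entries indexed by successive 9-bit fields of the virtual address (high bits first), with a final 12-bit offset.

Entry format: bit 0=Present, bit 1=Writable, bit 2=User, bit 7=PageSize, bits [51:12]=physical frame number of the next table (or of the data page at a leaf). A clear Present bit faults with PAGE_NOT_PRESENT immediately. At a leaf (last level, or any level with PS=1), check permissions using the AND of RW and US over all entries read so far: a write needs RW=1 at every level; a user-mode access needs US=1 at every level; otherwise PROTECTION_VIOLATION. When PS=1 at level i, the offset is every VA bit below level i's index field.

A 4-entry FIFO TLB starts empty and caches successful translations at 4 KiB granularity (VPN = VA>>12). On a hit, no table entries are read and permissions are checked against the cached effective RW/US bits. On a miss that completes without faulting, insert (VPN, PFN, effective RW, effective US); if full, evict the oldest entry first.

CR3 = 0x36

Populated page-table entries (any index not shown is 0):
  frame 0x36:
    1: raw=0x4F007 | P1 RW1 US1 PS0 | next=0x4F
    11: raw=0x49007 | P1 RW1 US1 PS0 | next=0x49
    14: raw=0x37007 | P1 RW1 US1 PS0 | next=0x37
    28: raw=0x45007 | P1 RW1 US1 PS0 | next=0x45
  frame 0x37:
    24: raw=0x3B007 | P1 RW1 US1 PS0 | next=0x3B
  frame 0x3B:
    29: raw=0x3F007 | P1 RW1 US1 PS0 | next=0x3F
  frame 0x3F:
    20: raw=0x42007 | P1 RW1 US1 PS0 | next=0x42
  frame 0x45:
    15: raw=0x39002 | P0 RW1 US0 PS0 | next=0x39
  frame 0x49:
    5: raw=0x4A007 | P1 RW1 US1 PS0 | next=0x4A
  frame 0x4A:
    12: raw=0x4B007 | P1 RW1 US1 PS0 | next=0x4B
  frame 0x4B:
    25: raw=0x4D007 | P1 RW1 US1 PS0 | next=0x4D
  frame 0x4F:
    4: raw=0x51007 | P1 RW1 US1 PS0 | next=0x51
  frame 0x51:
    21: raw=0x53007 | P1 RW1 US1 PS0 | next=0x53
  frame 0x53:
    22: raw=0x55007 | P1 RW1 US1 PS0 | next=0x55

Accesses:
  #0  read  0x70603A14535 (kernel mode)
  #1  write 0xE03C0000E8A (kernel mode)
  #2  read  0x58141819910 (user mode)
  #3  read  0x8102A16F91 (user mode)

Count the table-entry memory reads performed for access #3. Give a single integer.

Per-access translation:
#0 VA=0x70603A14535 (r,kernel):
  L0: frame=0x36 idx=14 entry=0x37007 [P=1 RW=1 US=1 PS=0]
  L1: frame=0x37 idx=24 entry=0x3B007 [P=1 RW=1 US=1 PS=0]
  L2: frame=0x3B idx=29 entry=0x3F007 [P=1 RW=1 US=1 PS=0]
  L3: frame=0x3F idx=20 entry=0x42007 [P=1 RW=1 US=1 PS=0]
  ✓ 0x42535  — 4 lookups
#1 VA=0xE03C0000E8A (w,kernel):
  L0: frame=0x36 idx=28 entry=0x45007 [P=1 RW=1 US=1 PS=0]
  L1: frame=0x45 idx=15 entry=0x39002 [P=0 RW=1 US=0 PS=0]
  ⇒ fault: PAGE_NOT_PRESENT  — 2 lookups
#2 VA=0x58141819910 (r,user):
  L0: frame=0x36 idx=11 entry=0x49007 [P=1 RW=1 US=1 PS=0]
  L1: frame=0x49 idx=5 entry=0x4A007 [P=1 RW=1 US=1 PS=0]
  L2: frame=0x4A idx=12 entry=0x4B007 [P=1 RW=1 US=1 PS=0]
  L3: frame=0x4B idx=25 entry=0x4D007 [P=1 RW=1 US=1 PS=0]
  ✓ 0x4D910  — 4 lookups
#3 VA=0x8102A16F91 (r,user):
  L0: frame=0x36 idx=1 entry=0x4F007 [P=1 RW=1 US=1 PS=0]
  L1: frame=0x4F idx=4 entry=0x51007 [P=1 RW=1 US=1 PS=0]
  L2: frame=0x51 idx=21 entry=0x53007 [P=1 RW=1 US=1 PS=0]
  L3: frame=0x53 idx=22 entry=0x55007 [P=1 RW=1 US=1 PS=0]
  ✓ 0x55F91  — 4 lookups

Entries read for #3: 4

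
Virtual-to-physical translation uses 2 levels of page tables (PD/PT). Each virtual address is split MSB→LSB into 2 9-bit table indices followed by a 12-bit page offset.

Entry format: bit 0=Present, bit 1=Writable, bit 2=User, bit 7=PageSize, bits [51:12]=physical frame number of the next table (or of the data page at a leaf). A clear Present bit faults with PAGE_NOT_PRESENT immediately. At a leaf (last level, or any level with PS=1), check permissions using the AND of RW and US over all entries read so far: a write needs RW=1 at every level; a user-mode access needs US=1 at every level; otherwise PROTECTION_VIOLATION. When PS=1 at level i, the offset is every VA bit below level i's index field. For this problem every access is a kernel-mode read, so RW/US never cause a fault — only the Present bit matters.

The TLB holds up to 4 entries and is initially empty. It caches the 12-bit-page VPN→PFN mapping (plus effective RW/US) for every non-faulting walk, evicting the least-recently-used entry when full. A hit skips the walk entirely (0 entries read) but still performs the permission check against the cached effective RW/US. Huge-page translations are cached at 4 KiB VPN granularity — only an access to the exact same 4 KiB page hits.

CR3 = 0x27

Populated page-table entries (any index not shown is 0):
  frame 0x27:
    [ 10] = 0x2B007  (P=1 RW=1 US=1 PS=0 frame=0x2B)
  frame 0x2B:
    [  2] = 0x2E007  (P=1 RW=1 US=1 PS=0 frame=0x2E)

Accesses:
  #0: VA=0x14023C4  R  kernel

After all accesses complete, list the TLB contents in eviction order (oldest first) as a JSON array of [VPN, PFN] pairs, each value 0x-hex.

Walk each access:
#0 VA=0x14023C4 (r,kernel):
  L0 @0x27[10] → 0x2B007  P=1,RW=1,US=1,PS=0
  L1 @0x2B[2] → 0x2E007  P=1,RW=1,US=1,PS=0
  ✓ 0x2E3C4  — 2 lookups

TLB: [["0x1402", "0x2E"]]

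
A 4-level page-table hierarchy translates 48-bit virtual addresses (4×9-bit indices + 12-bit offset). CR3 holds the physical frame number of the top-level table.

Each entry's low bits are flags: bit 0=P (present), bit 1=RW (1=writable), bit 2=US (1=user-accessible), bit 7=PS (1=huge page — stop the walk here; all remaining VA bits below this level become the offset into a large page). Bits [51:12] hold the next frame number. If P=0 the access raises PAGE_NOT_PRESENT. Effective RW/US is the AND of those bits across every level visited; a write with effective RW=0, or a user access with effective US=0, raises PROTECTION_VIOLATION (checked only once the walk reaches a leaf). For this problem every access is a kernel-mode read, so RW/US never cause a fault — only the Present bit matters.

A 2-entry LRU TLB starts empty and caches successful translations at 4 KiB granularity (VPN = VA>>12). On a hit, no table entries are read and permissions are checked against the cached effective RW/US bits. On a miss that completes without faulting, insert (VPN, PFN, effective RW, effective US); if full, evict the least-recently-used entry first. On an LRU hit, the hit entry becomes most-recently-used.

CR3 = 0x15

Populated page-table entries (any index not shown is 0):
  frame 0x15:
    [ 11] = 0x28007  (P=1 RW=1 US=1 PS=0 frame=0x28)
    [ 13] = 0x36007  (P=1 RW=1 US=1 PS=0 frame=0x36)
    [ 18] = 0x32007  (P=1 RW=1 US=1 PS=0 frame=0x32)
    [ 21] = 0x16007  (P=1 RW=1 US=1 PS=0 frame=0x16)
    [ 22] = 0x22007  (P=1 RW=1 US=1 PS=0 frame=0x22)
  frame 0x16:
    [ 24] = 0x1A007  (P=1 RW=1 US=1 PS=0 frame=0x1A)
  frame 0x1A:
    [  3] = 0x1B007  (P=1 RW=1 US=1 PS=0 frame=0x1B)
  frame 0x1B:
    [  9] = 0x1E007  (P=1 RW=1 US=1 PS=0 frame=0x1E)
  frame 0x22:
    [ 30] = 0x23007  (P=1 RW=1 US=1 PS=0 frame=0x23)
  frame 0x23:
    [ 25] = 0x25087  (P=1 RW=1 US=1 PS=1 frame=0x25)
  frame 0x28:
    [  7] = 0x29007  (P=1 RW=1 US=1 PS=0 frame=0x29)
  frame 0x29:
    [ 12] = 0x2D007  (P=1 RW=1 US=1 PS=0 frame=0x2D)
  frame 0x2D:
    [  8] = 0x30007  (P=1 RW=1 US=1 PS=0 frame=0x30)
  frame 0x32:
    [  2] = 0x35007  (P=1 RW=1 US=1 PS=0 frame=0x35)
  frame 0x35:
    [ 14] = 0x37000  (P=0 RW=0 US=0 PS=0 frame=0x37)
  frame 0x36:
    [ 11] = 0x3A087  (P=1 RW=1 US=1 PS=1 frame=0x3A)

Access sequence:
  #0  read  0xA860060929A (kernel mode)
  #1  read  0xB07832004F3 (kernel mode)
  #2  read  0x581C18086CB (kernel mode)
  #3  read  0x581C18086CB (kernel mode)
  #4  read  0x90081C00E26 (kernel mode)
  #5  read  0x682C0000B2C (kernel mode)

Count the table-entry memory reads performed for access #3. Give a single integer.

Walk each access:
#0 VA=0xA860060929A (r,kernel):
  [0] read 0x15 idx=21: raw=0x16007 flags P=1 W=1 U=1 S=0
  [1] read 0x16 idx=24: raw=0x1A007 flags P=1 W=1 U=1 S=0
  [2] read 0x1A idx=3: raw=0x1B007 flags P=1 W=1 U=1 S=0
  [3] read 0x1B idx=9: raw=0x1E007 flags P=1 W=1 U=1 S=0
  ⇒ phys 0x1E29A  [4 reads]
#1 VA=0xB07832004F3 (r,kernel):
  [0] read 0x15 idx=22: raw=0x22007 flags P=1 W=1 U=1 S=0
  [1] read 0x22 idx=30: raw=0x23007 flags P=1 W=1 U=1 S=0
  [2] read 0x23 idx=25: raw=0x25087 flags P=1 W=1 U=1 S=1
  ⇒ phys 0x254F3 (huge @L2)  [3 reads]
#2 VA=0x581C18086CB (r,kernel):
  [0] read 0x15 idx=11: raw=0x28007 flags P=1 W=1 U=1 S=0
  [1] read 0x28 idx=7: raw=0x29007 flags P=1 W=1 U=1 S=0
  [2] read 0x29 idx=12: raw=0x2D007 flags P=1 W=1 U=1 S=0
  [3] read 0x2D idx=8: raw=0x30007 flags P=1 W=1 U=1 S=0
  ⇒ phys 0x306CB  [4 reads]
#3 VA=0x581C18086CB (r,kernel):
  TLB hit vpn=0x581C1808 → PA=0x306CB
#4 VA=0x90081C00E26 (r,kernel):
  [0] read 0x15 idx=18: raw=0x32007 flags P=1 W=1 U=1 S=0
  [1] read 0x32 idx=2: raw=0x35007 flags P=1 W=1 U=1 S=0
  [2] read 0x35 idx=14: raw=0x37000 flags P=0 W=0 U=0 S=0
  ⇒ fault: PAGE_NOT_PRESENT  — 3 lookups
#5 VA=0x682C0000B2C (r,kernel):
  [0] read 0x15 idx=13: raw=0x36007 flags P=1 W=1 U=1 S=0
  [1] read 0x36 idx=11: raw=0x3A087 flags P=1 W=1 U=1 S=1
  ⇒ phys 0x3AB2C (huge @L1)  [2 reads]

Entries read for #3: 0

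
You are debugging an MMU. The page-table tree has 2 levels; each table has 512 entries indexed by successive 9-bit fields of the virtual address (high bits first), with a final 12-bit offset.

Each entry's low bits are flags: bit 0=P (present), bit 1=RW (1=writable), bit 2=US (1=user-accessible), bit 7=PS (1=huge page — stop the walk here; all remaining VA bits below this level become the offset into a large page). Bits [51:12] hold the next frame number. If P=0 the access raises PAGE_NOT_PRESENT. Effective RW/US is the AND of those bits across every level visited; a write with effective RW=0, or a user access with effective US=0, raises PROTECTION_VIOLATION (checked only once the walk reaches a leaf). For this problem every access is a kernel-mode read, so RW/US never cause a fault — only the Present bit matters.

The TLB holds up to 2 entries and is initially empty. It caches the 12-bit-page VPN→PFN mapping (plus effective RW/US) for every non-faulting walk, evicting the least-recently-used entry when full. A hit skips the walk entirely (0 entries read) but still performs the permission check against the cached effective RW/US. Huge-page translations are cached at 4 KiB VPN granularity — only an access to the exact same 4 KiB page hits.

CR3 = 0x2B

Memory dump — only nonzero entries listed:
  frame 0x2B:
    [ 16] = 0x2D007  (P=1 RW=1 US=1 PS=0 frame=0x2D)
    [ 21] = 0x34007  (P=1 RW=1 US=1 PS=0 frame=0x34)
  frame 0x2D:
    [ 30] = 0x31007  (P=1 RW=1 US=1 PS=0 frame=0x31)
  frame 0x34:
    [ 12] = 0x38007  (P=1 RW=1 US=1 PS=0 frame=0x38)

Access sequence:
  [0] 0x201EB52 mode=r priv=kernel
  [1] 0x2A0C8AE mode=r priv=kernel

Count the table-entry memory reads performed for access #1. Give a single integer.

Walk each access:
#0 VA=0x201EB52 (r,kernel):
  lvl0: tbl 0x2B, slot 16 ⇒ 0x2D007 (P1/RW1/US1/PS0)
  lvl1: tbl 0x2D, slot 30 ⇒ 0x31007 (P1/RW1/US1/PS0)
  ✓ 0x31B52  — 2 lookups
#1 VA=0x2A0C8AE (r,kernel):
  lvl0: tbl 0x2B, slot 21 ⇒ 0x34007 (P1/RW1/US1/PS0)
  lvl1: tbl 0x34, slot 12 ⇒ 0x38007 (P1/RW1/US1/PS0)
  ✓ 0x388AE  — 2 lookups

Entries read for #1: 2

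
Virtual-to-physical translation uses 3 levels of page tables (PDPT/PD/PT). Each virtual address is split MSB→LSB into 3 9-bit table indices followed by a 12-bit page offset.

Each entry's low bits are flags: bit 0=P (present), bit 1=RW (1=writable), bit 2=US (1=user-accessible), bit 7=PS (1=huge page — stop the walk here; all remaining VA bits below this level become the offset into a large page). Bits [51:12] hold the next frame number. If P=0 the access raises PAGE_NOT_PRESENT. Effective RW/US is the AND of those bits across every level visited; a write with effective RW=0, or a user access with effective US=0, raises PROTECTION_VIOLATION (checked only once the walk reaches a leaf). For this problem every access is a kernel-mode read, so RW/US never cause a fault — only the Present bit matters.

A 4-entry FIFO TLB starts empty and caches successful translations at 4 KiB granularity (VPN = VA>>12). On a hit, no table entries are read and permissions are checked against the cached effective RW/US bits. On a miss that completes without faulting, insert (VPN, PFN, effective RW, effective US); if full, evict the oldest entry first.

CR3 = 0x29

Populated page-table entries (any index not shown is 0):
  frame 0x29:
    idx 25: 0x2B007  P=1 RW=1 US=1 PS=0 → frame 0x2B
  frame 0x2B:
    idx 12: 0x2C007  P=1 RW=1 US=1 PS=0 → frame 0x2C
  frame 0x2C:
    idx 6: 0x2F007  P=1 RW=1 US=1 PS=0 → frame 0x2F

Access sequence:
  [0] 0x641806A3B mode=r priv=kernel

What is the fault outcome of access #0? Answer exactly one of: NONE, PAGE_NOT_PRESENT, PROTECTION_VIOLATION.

Walk each access:
#0 VA=0x641806A3B (r,kernel):
  L0 @0x29[25] → 0x2B007  P=1,RW=1,US=1,PS=0
  L1 @0x2B[12] → 0x2C007  P=1,RW=1,US=1,PS=0
  L2 @0x2C[6] → 0x2F007  P=1,RW=1,US=1,PS=0
  ⇒ phys 0x2FA3B  [3 reads]

Access #0 fault: NONE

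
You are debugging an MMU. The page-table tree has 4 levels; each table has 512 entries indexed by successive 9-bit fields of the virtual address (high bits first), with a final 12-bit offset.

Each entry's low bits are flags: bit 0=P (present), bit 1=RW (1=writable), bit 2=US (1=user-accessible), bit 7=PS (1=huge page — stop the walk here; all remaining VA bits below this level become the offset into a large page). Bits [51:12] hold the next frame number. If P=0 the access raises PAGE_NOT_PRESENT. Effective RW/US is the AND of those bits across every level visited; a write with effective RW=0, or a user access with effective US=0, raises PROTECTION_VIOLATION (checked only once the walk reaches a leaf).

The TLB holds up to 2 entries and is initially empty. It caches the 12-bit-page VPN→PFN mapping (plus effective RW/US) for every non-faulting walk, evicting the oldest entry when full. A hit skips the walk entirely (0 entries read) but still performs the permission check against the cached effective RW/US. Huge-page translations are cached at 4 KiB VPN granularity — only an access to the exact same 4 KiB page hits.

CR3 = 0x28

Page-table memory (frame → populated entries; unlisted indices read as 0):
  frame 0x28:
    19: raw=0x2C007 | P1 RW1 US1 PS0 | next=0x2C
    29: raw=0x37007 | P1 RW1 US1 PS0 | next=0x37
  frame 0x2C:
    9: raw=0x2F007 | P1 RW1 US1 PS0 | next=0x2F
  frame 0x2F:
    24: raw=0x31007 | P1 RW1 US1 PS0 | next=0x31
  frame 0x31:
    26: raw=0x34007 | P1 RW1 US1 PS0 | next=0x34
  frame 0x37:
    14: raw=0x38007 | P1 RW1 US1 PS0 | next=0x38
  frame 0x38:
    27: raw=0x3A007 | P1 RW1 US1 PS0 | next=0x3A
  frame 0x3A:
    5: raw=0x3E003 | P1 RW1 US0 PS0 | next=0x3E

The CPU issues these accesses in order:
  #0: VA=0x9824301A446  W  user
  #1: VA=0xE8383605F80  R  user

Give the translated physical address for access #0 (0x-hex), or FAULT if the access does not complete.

Trace:
#0 VA=0x9824301A446 (w,user):
  [0] read 0x28 idx=19: raw=0x2C007 flags P=1 W=1 U=1 S=0
  [1] read 0x2C idx=9: raw=0x2F007 flags P=1 W=1 U=1 S=0
  [2] read 0x2F idx=24: raw=0x31007 flags P=1 W=1 U=1 S=0
  [3] read 0x31 idx=26: raw=0x34007 flags P=1 W=1 U=1 S=0
  → PA=0x34446  (4 entries read)
#1 VA=0xE8383605F80 (r,user):
  [0] read 0x28 idx=29: raw=0x37007 flags P=1 W=1 U=1 S=0
  [1] read 0x37 idx=14: raw=0x38007 flags P=1 W=1 U=1 S=0
  [2] read 0x38 idx=27: raw=0x3A007 flags P=1 W=1 U=1 S=0
  [3] read 0x3A idx=5: raw=0x3E003 flags P=1 W=1 U=0 S=0
  → PROTECTION_VIOLATION  (4 entries read)

Access #0 PA: 0x34446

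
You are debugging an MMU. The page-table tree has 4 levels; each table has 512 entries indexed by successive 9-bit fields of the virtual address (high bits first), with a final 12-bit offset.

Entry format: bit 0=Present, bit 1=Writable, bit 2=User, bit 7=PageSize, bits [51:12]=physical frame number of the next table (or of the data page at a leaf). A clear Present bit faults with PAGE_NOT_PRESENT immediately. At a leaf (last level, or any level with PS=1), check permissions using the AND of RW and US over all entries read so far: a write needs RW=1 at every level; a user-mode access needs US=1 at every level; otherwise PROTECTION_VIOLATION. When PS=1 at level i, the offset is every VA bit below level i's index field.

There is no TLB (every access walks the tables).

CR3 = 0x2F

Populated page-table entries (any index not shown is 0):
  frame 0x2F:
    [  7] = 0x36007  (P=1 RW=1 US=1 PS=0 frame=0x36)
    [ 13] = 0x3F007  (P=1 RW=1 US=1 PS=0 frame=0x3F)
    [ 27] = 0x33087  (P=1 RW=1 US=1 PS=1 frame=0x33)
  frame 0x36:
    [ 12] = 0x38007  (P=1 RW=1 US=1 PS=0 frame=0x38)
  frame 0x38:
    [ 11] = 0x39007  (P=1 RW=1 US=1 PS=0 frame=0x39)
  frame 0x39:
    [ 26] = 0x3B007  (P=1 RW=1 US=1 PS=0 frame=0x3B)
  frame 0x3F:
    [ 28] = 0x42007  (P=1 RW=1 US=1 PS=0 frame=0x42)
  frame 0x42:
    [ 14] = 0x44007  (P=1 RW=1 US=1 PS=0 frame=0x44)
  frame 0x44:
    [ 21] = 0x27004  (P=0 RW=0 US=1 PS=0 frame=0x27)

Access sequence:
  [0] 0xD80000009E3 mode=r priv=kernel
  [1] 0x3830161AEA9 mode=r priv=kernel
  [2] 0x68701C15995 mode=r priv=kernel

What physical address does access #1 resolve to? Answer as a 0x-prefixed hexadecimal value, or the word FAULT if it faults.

Walk each access:
#0 VA=0xD80000009E3 (r,kernel):
  L0 @0x2F[27] → 0x33087  P=1,RW=1,US=1,PS=1
  → PA=0x339E3 (huge @L0)  (1 entries read)
#1 VA=0x3830161AEA9 (r,kernel):
  L0 @0x2F[7] → 0x36007  P=1,RW=1,US=1,PS=0
  L1 @0x36[12] → 0x38007  P=1,RW=1,US=1,PS=0
  L2 @0x38[11] → 0x39007  P=1,RW=1,US=1,PS=0
  L3 @0x39[26] → 0x3B007  P=1,RW=1,US=1,PS=0
  → PA=0x3BEA9  (4 entries read)
#2 VA=0x68701C15995 (r,kernel):
  L0 @0x2F[13] → 0x3F007  P=1,RW=1,US=1,PS=0
  L1 @0x3F[28] → 0x42007  P=1,RW=1,US=1,PS=0
  L2 @0x42[14] → 0x44007  P=1,RW=1,US=1,PS=0
  L3 @0x44[21] → 0x27004  P=0,RW=0,US=1,PS=0
  ✗ PAGE_NOT_PRESENT  [4 reads]

Access #1 PA: 0x3BEA9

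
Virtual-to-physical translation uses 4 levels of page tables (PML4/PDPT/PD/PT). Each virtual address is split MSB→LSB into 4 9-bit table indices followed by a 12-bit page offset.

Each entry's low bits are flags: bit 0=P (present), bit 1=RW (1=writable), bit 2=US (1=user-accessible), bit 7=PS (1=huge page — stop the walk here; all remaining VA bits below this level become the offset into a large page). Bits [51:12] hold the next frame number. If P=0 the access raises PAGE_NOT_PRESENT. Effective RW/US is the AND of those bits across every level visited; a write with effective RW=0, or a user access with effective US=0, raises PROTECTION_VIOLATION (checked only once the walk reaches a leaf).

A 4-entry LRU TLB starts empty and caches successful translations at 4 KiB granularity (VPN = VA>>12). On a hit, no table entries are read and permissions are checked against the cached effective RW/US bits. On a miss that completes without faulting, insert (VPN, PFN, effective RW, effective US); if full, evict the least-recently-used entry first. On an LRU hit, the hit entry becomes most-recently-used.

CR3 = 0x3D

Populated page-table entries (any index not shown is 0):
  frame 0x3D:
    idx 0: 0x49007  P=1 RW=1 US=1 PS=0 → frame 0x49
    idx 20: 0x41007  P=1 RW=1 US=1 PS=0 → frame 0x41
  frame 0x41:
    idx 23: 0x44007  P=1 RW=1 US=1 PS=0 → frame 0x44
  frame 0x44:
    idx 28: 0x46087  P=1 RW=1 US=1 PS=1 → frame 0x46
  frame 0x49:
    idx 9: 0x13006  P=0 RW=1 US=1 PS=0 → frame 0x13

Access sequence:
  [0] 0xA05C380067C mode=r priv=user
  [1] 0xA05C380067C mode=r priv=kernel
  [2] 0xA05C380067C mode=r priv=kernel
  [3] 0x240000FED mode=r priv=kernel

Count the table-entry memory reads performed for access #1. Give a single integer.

Trace:
#0 VA=0xA05C380067C (r,user):
  L0: frame=0x3D idx=20 entry=0x41007 [P=1 RW=1 US=1 PS=0]
  L1: frame=0x41 idx=23 entry=0x44007 [P=1 RW=1 US=1 PS=0]
  L2: frame=0x44 idx=28 entry=0x46087 [P=1 RW=1 US=1 PS=1]
  ✓ 0x4667C (huge @L2)  — 3 lookups
#1 VA=0xA05C380067C (r,kernel):
  TLB hit vpn=0xA05C3800 → PA=0x4667C
#2 VA=0xA05C380067C (r,kernel):
  TLB hit vpn=0xA05C3800 → PA=0x4667C
#3 VA=0x240000FED (r,kernel):
  L0: frame=0x3D idx=0 entry=0x49007 [P=1 RW=1 US=1 PS=0]
  L1: frame=0x49 idx=9 entry=0x13006 [P=0 RW=1 US=1 PS=0]
  ✗ PAGE_NOT_PRESENT  [2 reads]

Entries read for #1: 0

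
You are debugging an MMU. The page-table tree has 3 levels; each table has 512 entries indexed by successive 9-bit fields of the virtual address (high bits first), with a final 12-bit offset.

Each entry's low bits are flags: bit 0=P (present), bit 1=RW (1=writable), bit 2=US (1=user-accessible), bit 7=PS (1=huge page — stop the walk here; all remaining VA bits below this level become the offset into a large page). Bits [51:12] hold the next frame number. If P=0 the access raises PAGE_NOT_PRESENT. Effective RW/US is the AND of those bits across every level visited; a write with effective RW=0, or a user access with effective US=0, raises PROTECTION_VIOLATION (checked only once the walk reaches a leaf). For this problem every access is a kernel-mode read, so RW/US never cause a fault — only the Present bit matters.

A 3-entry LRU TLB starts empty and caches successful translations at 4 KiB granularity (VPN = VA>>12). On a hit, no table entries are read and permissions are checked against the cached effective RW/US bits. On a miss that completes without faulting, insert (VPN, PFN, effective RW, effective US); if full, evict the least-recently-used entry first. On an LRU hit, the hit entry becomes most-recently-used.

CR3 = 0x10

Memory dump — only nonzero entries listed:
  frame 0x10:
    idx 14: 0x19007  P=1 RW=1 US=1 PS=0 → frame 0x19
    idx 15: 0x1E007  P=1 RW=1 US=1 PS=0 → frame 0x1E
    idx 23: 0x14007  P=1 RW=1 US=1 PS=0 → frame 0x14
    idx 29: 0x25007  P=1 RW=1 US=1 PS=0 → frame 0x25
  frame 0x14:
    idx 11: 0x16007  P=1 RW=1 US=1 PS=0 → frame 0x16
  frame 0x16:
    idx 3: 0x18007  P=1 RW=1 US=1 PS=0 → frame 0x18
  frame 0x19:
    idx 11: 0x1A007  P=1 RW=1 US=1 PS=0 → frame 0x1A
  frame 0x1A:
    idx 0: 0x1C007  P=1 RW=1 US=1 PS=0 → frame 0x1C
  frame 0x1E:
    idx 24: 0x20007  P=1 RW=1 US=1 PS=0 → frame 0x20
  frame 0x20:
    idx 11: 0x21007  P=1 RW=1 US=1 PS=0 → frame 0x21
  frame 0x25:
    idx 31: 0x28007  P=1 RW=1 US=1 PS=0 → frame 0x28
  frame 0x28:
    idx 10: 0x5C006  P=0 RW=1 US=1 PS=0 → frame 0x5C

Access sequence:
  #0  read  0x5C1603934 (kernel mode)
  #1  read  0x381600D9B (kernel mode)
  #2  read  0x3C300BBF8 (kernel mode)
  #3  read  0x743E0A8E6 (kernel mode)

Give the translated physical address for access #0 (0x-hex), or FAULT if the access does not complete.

Walk each access:
#0 VA=0x5C1603934 (r,kernel):
  L0 @0x10[23] → 0x14007  P=1,RW=1,US=1,PS=0
  L1 @0x14[11] → 0x16007  P=1,RW=1,US=1,PS=0
  L2 @0x16[3] → 0x18007  P=1,RW=1,US=1,PS=0
  ⇒ phys 0x18934  [3 reads]
#1 VA=0x381600D9B (r,kernel):
  L0 @0x10[14] → 0x19007  P=1,RW=1,US=1,PS=0
  L1 @0x19[11] → 0x1A007  P=1,RW=1,US=1,PS=0
  L2 @0x1A[0] → 0x1C007  P=1,RW=1,US=1,PS=0
  ⇒ phys 0x1CD9B  [3 reads]
#2 VA=0x3C300BBF8 (r,kernel):
  L0 @0x10[15] → 0x1E007  P=1,RW=1,US=1,PS=0
  L1 @0x1E[24] → 0x20007  P=1,RW=1,US=1,PS=0
  L2 @0x20[11] → 0x21007  P=1,RW=1,US=1,PS=0
  ⇒ phys 0x21BF8  [3 reads]
#3 VA=0x743E0A8E6 (r,kernel):
  L0 @0x10[29] → 0x25007  P=1,RW=1,US=1,PS=0
  L1 @0x25[31] → 0x28007  P=1,RW=1,US=1,PS=0
  L2 @0x28[10] → 0x5C006  P=0,RW=1,US=1,PS=0
  ✗ PAGE_NOT_PRESENT  [3 reads]

Access #0 PA: 0x18934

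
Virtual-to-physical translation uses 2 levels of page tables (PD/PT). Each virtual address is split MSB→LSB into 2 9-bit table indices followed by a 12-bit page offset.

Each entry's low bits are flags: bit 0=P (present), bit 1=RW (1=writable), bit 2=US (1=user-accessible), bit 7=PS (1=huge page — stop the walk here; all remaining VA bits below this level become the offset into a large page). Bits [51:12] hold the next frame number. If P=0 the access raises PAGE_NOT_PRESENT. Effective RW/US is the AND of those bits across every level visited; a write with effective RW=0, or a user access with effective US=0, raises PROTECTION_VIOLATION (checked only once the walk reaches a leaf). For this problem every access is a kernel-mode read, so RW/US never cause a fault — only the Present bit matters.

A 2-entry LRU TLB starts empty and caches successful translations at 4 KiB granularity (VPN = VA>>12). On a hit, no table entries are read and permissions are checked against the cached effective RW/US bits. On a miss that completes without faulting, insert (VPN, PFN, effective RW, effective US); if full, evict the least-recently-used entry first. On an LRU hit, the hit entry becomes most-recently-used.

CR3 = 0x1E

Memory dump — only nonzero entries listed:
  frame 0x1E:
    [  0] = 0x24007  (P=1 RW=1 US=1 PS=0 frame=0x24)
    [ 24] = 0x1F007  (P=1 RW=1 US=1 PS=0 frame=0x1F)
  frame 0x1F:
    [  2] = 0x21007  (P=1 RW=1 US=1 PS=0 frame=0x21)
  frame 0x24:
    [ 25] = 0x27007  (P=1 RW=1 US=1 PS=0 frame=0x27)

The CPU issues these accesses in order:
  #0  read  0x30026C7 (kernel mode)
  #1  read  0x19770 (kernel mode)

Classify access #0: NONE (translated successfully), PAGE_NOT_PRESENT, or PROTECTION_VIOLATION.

Per-access translation:
#0 VA=0x30026C7 (r,kernel):
  [0] read 0x1E idx=24: raw=0x1F007 flags P=1 W=1 U=1 S=0
  [1] read 0x1F idx=2: raw=0x21007 flags P=1 W=1 U=1 S=0
  ✓ 0x216C7  — 2 lookups
#1 VA=0x19770 (r,kernel):
  [0] read 0x1E idx=0: raw=0x24007 flags P=1 W=1 U=1 S=0
  [1] read 0x24 idx=25: raw=0x27007 flags P=1 W=1 U=1 S=0
  ✓ 0x27770  — 2 lookups

Access #0 fault: NONE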